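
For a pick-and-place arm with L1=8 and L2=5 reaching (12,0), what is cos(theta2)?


Given: L1 = 8, L2 = 5, target (x, y) = (12, 0)
Using cos(theta2) = (x^2 + y^2 - L1^2 - L2^2) / (2*L1*L2)
x^2 + y^2 = 12^2 + 0 = 144
L1^2 + L2^2 = 64 + 25 = 89
Numerator = 144 - 89 = 55
Denominator = 2*8*5 = 80
cos(theta2) = 55/80 = 11/16

11/16


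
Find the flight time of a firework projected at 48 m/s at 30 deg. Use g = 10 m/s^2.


Given: v0 = 48 m/s, theta = 30 deg, g = 10 m/s^2
sin(30) = 1/2
Using T = 2*v0*sin(theta) / g
T = 2*48*1/2 / 10
T = 48 / 10
T = 24/5 s

24/5 s


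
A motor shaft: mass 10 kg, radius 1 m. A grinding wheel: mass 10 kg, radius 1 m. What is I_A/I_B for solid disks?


Given: M1=10 kg, R1=1 m, M2=10 kg, R2=1 m
For a disk: I = (1/2)*M*R^2, so I_A/I_B = (M1*R1^2)/(M2*R2^2)
M1*R1^2 = 10*1 = 10
M2*R2^2 = 10*1 = 10
I_A/I_B = 10/10 = 1

1


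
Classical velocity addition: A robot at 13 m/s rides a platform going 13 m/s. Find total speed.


Given: object velocity = 13 m/s, platform velocity = 13 m/s (same direction)
Using classical velocity addition: v_total = v_object + v_platform
v_total = 13 + 13
v_total = 26 m/s

26 m/s


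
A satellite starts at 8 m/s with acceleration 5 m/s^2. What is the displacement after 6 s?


Given: v0 = 8 m/s, a = 5 m/s^2, t = 6 s
Using s = v0*t + (1/2)*a*t^2
s = 8*6 + (1/2)*5*6^2
s = 48 + (1/2)*180
s = 48 + 90
s = 138

138 m


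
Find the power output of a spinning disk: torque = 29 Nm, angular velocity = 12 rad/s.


Given: tau = 29 Nm, omega = 12 rad/s
Using P = tau * omega
P = 29 * 12
P = 348 W

348 W


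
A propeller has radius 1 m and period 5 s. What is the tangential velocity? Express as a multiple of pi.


Given: radius r = 1 m, period T = 5 s
Using v = 2*pi*r / T
v = 2*pi*1 / 5
v = 2*pi / 5
v = 2/5*pi m/s

2/5*pi m/s


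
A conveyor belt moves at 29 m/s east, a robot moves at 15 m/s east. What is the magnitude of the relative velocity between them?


Given: v_A = 29 m/s east, v_B = 15 m/s east
Both move in the same direction; relative speed = |v_A - v_B|
|29 - 15| = |14|
= 14 m/s

14 m/s


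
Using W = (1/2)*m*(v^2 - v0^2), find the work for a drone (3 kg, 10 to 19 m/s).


Given: m = 3 kg, v0 = 10 m/s, v = 19 m/s
Using W = (1/2)*m*(v^2 - v0^2)
v^2 = 19^2 = 361
v0^2 = 10^2 = 100
v^2 - v0^2 = 361 - 100 = 261
W = (1/2)*3*261 = 783/2 J

783/2 J


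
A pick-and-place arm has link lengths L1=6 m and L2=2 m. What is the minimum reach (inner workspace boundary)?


Given: L1 = 6 m, L2 = 2 m
For a 2-link planar arm, min reach = |L1 - L2| (second link folded back)
Min reach = |6 - 2|
Min reach = 4 m

4 m


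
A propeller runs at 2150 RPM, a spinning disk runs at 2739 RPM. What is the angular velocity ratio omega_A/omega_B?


Given: RPM_A = 2150, RPM_B = 2739
omega = 2*pi*RPM/60, so omega_A/omega_B = RPM_A / RPM_B
omega_A/omega_B = 2150 / 2739
omega_A/omega_B = 2150/2739

2150/2739


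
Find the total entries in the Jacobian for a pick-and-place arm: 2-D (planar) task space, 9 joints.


Given: task space dimension = 2, joints = 9
Jacobian is a 2 x 9 matrix
Total entries = rows * columns
Total = 2 * 9
Total = 18

18


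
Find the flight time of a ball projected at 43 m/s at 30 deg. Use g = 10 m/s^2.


Given: v0 = 43 m/s, theta = 30 deg, g = 10 m/s^2
sin(30) = 1/2
Using T = 2*v0*sin(theta) / g
T = 2*43*1/2 / 10
T = 43 / 10
T = 43/10 s

43/10 s


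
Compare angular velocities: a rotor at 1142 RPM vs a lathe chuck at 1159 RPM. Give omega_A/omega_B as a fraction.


Given: RPM_A = 1142, RPM_B = 1159
omega = 2*pi*RPM/60, so omega_A/omega_B = RPM_A / RPM_B
omega_A/omega_B = 1142 / 1159
omega_A/omega_B = 1142/1159

1142/1159


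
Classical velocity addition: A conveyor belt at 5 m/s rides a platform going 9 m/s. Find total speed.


Given: object velocity = 5 m/s, platform velocity = 9 m/s (same direction)
Using classical velocity addition: v_total = v_object + v_platform
v_total = 5 + 9
v_total = 14 m/s

14 m/s


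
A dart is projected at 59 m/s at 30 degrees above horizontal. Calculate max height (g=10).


Given: v0 = 59 m/s, theta = 30 deg, g = 10 m/s^2
sin^2(30) = 1/4
Using H = v0^2 * sin^2(theta) / (2*g)
H = 59^2 * 1/4 / (2*10)
H = 3481 * 1/4 / 20
H = 3481/4 / 20
H = 3481/80 m

3481/80 m


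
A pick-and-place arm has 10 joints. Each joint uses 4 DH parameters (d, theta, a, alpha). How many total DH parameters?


Given: 10 joints, 4 DH parameters per joint (d, theta, a, alpha)
Total DH parameters = number_of_joints * 4
Total = 10 * 4
Total = 40

40


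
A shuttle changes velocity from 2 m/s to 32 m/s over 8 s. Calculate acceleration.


Given: initial velocity v0 = 2 m/s, final velocity v = 32 m/s, time t = 8 s
Using a = (v - v0) / t
a = (32 - 2) / 8
a = 30 / 8
a = 15/4 m/s^2

15/4 m/s^2


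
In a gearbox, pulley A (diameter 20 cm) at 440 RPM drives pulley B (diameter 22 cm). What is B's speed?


Given: D1 = 20 cm, w1 = 440 RPM, D2 = 22 cm
Using D1*w1 = D2*w2
w2 = D1*w1 / D2
w2 = 20*440 / 22
w2 = 8800 / 22
w2 = 400 RPM

400 RPM


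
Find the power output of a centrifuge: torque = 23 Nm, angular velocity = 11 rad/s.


Given: tau = 23 Nm, omega = 11 rad/s
Using P = tau * omega
P = 23 * 11
P = 253 W

253 W


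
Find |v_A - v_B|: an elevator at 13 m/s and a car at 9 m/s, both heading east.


Given: v_A = 13 m/s east, v_B = 9 m/s east
Both move in the same direction; relative speed = |v_A - v_B|
|13 - 9| = |4|
= 4 m/s

4 m/s


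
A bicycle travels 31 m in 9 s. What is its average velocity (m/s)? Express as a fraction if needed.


Given: distance d = 31 m, time t = 9 s
Using v = d / t
v = 31 / 9
v = 31/9 m/s

31/9 m/s


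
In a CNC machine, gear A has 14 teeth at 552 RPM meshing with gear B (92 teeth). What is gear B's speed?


Given: N1 = 14 teeth, w1 = 552 RPM, N2 = 92 teeth
Using N1*w1 = N2*w2
w2 = N1*w1 / N2
w2 = 14*552 / 92
w2 = 7728 / 92
w2 = 84 RPM

84 RPM


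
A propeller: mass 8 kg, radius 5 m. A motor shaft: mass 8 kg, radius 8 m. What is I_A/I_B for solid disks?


Given: M1=8 kg, R1=5 m, M2=8 kg, R2=8 m
For a disk: I = (1/2)*M*R^2, so I_A/I_B = (M1*R1^2)/(M2*R2^2)
M1*R1^2 = 8*25 = 200
M2*R2^2 = 8*64 = 512
I_A/I_B = 200/512 = 25/64

25/64


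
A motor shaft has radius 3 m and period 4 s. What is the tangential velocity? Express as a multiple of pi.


Given: radius r = 3 m, period T = 4 s
Using v = 2*pi*r / T
v = 2*pi*3 / 4
v = 6*pi / 4
v = 3/2*pi m/s

3/2*pi m/s


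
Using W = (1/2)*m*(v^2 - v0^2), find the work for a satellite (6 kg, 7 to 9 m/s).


Given: m = 6 kg, v0 = 7 m/s, v = 9 m/s
Using W = (1/2)*m*(v^2 - v0^2)
v^2 = 9^2 = 81
v0^2 = 7^2 = 49
v^2 - v0^2 = 81 - 49 = 32
W = (1/2)*6*32 = 96 J

96 J


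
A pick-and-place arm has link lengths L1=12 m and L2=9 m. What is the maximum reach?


Given: L1 = 12 m, L2 = 9 m
For a 2-link planar arm, max reach = L1 + L2 (fully extended)
Max reach = 12 + 9
Max reach = 21 m

21 m


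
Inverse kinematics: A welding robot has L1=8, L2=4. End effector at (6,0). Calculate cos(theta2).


Given: L1 = 8, L2 = 4, target (x, y) = (6, 0)
Using cos(theta2) = (x^2 + y^2 - L1^2 - L2^2) / (2*L1*L2)
x^2 + y^2 = 6^2 + 0 = 36
L1^2 + L2^2 = 64 + 16 = 80
Numerator = 36 - 80 = -44
Denominator = 2*8*4 = 64
cos(theta2) = -44/64 = -11/16

-11/16


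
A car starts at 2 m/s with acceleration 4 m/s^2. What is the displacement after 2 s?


Given: v0 = 2 m/s, a = 4 m/s^2, t = 2 s
Using s = v0*t + (1/2)*a*t^2
s = 2*2 + (1/2)*4*2^2
s = 4 + (1/2)*16
s = 4 + 8
s = 12

12 m


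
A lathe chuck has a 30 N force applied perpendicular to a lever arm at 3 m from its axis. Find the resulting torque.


Given: F = 30 N, r = 3 m, angle = 90 deg (perpendicular)
Using tau = F * r * sin(90)
sin(90) = 1
tau = 30 * 3 * 1
tau = 90 Nm

90 Nm


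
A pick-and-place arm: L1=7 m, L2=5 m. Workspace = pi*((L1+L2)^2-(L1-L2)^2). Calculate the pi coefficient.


Given: L1 = 7, L2 = 5
(L1+L2)^2 = (12)^2 = 144
(L1-L2)^2 = (2)^2 = 4
Difference = 144 - 4 = 140
This equals 4*L1*L2 = 4*7*5 = 140
Workspace area = 140*pi

140


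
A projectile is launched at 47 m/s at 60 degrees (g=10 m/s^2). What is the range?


Given: v0 = 47 m/s, theta = 60 deg, g = 10 m/s^2
sin(2*60) = sin(120) = sqrt(3)/2
Using R = v0^2 * sin(2*theta) / g
R = 47^2 * (sqrt(3)/2) / 10
R = 2209 * sqrt(3) / 20
R = 2209/20*sqrt(3) m

2209/20*sqrt(3) m


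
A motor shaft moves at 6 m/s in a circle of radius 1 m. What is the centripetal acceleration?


Given: v = 6 m/s, r = 1 m
Using a_c = v^2 / r
a_c = 6^2 / 1
a_c = 36 / 1
a_c = 36 m/s^2

36 m/s^2


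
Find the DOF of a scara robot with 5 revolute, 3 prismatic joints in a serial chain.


Given: serial robot with 5 revolute, 3 prismatic joints
DOF contribution per joint type: revolute=1, prismatic=1, spherical=3, fixed=0
DOF = 5*1 + 3*1
DOF = 8

8


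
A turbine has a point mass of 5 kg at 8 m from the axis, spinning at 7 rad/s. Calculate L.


Given: m = 5 kg, r = 8 m, omega = 7 rad/s
For a point mass: I = m*r^2
I = 5*8^2 = 5*64 = 320
L = I*omega = 320*7
L = 2240 kg*m^2/s

2240 kg*m^2/s


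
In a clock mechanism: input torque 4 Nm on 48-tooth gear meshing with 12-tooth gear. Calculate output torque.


Given: N1 = 48, N2 = 12, T1 = 4 Nm
Using T2/T1 = N2/N1
T2 = T1 * N2 / N1
T2 = 4 * 12 / 48
T2 = 48 / 48
T2 = 1 Nm

1 Nm


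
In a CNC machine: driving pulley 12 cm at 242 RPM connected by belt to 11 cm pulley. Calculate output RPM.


Given: D1 = 12 cm, w1 = 242 RPM, D2 = 11 cm
Using D1*w1 = D2*w2
w2 = D1*w1 / D2
w2 = 12*242 / 11
w2 = 2904 / 11
w2 = 264 RPM

264 RPM


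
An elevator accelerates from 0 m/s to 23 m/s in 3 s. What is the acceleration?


Given: initial velocity v0 = 0 m/s, final velocity v = 23 m/s, time t = 3 s
Using a = (v - v0) / t
a = (23 - 0) / 3
a = 23 / 3
a = 23/3 m/s^2

23/3 m/s^2


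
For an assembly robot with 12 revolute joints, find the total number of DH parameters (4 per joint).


Given: 12 joints, 4 DH parameters per joint (d, theta, a, alpha)
Total DH parameters = number_of_joints * 4
Total = 12 * 4
Total = 48

48


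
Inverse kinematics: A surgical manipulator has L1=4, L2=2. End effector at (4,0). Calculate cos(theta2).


Given: L1 = 4, L2 = 2, target (x, y) = (4, 0)
Using cos(theta2) = (x^2 + y^2 - L1^2 - L2^2) / (2*L1*L2)
x^2 + y^2 = 4^2 + 0 = 16
L1^2 + L2^2 = 16 + 4 = 20
Numerator = 16 - 20 = -4
Denominator = 2*4*2 = 16
cos(theta2) = -4/16 = -1/4

-1/4


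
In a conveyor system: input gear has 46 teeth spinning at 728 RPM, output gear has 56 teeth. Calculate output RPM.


Given: N1 = 46 teeth, w1 = 728 RPM, N2 = 56 teeth
Using N1*w1 = N2*w2
w2 = N1*w1 / N2
w2 = 46*728 / 56
w2 = 33488 / 56
w2 = 598 RPM

598 RPM


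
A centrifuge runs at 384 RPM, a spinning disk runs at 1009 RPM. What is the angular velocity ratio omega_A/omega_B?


Given: RPM_A = 384, RPM_B = 1009
omega = 2*pi*RPM/60, so omega_A/omega_B = RPM_A / RPM_B
omega_A/omega_B = 384 / 1009
omega_A/omega_B = 384/1009

384/1009


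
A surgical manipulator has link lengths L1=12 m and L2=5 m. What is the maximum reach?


Given: L1 = 12 m, L2 = 5 m
For a 2-link planar arm, max reach = L1 + L2 (fully extended)
Max reach = 12 + 5
Max reach = 17 m

17 m


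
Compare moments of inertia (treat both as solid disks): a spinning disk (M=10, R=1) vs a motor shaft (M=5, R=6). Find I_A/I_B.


Given: M1=10 kg, R1=1 m, M2=5 kg, R2=6 m
For a disk: I = (1/2)*M*R^2, so I_A/I_B = (M1*R1^2)/(M2*R2^2)
M1*R1^2 = 10*1 = 10
M2*R2^2 = 5*36 = 180
I_A/I_B = 10/180 = 1/18

1/18


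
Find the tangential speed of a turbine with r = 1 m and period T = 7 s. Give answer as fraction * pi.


Given: radius r = 1 m, period T = 7 s
Using v = 2*pi*r / T
v = 2*pi*1 / 7
v = 2*pi / 7
v = 2/7*pi m/s

2/7*pi m/s


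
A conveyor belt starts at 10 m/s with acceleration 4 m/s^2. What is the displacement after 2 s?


Given: v0 = 10 m/s, a = 4 m/s^2, t = 2 s
Using s = v0*t + (1/2)*a*t^2
s = 10*2 + (1/2)*4*2^2
s = 20 + (1/2)*16
s = 20 + 8
s = 28

28 m


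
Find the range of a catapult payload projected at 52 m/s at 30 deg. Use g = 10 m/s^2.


Given: v0 = 52 m/s, theta = 30 deg, g = 10 m/s^2
sin(2*30) = sin(60) = sqrt(3)/2
Using R = v0^2 * sin(2*theta) / g
R = 52^2 * (sqrt(3)/2) / 10
R = 2704 * sqrt(3) / 20
R = 676/5*sqrt(3) m

676/5*sqrt(3) m


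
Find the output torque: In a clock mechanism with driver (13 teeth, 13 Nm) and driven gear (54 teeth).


Given: N1 = 13, N2 = 54, T1 = 13 Nm
Using T2/T1 = N2/N1
T2 = T1 * N2 / N1
T2 = 13 * 54 / 13
T2 = 702 / 13
T2 = 54 Nm

54 Nm


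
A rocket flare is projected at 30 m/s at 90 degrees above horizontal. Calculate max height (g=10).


Given: v0 = 30 m/s, theta = 90 deg, g = 10 m/s^2
sin^2(90) = 1
Using H = v0^2 * sin^2(theta) / (2*g)
H = 30^2 * 1 / (2*10)
H = 900 * 1 / 20
H = 900 / 20
H = 45 m

45 m


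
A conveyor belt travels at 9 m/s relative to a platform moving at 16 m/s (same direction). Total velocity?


Given: object velocity = 9 m/s, platform velocity = 16 m/s (same direction)
Using classical velocity addition: v_total = v_object + v_platform
v_total = 9 + 16
v_total = 25 m/s

25 m/s


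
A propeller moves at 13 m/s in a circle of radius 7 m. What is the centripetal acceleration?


Given: v = 13 m/s, r = 7 m
Using a_c = v^2 / r
a_c = 13^2 / 7
a_c = 169 / 7
a_c = 169/7 m/s^2

169/7 m/s^2


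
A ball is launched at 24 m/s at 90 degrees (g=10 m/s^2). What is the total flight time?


Given: v0 = 24 m/s, theta = 90 deg, g = 10 m/s^2
sin(90) = 1
Using T = 2*v0*sin(theta) / g
T = 2*24*1 / 10
T = 48 / 10
T = 24/5 s

24/5 s


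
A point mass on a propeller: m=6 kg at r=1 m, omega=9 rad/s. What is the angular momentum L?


Given: m = 6 kg, r = 1 m, omega = 9 rad/s
For a point mass: I = m*r^2
I = 6*1^2 = 6*1 = 6
L = I*omega = 6*9
L = 54 kg*m^2/s

54 kg*m^2/s


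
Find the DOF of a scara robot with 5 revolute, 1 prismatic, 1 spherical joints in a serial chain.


Given: serial robot with 5 revolute, 1 prismatic, 1 spherical joints
DOF contribution per joint type: revolute=1, prismatic=1, spherical=3, fixed=0
DOF = 5*1 + 1*1 + 1*3
DOF = 9

9


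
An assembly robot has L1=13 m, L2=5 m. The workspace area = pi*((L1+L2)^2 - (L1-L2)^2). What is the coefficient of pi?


Given: L1 = 13, L2 = 5
(L1+L2)^2 = (18)^2 = 324
(L1-L2)^2 = (8)^2 = 64
Difference = 324 - 64 = 260
This equals 4*L1*L2 = 4*13*5 = 260
Workspace area = 260*pi

260


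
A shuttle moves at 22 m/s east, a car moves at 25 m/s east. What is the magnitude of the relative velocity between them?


Given: v_A = 22 m/s east, v_B = 25 m/s east
Both move in the same direction; relative speed = |v_A - v_B|
|22 - 25| = |-3|
= 3 m/s

3 m/s


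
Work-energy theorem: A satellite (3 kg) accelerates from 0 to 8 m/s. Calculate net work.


Given: m = 3 kg, v0 = 0 m/s, v = 8 m/s
Using W = (1/2)*m*(v^2 - v0^2)
v^2 = 8^2 = 64
v0^2 = 0^2 = 0
v^2 - v0^2 = 64 - 0 = 64
W = (1/2)*3*64 = 96 J

96 J


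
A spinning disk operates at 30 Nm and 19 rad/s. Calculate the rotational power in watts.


Given: tau = 30 Nm, omega = 19 rad/s
Using P = tau * omega
P = 30 * 19
P = 570 W

570 W


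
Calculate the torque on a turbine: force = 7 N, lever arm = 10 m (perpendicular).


Given: F = 7 N, r = 10 m, angle = 90 deg (perpendicular)
Using tau = F * r * sin(90)
sin(90) = 1
tau = 7 * 10 * 1
tau = 70 Nm

70 Nm


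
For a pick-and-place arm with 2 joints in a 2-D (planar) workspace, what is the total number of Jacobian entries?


Given: task space dimension = 2, joints = 2
Jacobian is a 2 x 2 matrix
Total entries = rows * columns
Total = 2 * 2
Total = 4

4


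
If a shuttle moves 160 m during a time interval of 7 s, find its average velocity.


Given: distance d = 160 m, time t = 7 s
Using v = d / t
v = 160 / 7
v = 160/7 m/s

160/7 m/s


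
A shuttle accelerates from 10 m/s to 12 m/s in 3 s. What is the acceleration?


Given: initial velocity v0 = 10 m/s, final velocity v = 12 m/s, time t = 3 s
Using a = (v - v0) / t
a = (12 - 10) / 3
a = 2 / 3
a = 2/3 m/s^2

2/3 m/s^2


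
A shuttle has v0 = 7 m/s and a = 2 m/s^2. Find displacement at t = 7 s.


Given: v0 = 7 m/s, a = 2 m/s^2, t = 7 s
Using s = v0*t + (1/2)*a*t^2
s = 7*7 + (1/2)*2*7^2
s = 49 + (1/2)*98
s = 49 + 49
s = 98

98 m


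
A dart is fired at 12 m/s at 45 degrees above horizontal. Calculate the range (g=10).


Given: v0 = 12 m/s, theta = 45 deg, g = 10 m/s^2
sin(2*45) = sin(90) = 1
Using R = v0^2 * sin(2*theta) / g
R = 12^2 * 1 / 10
R = 144 / 10
R = 72/5 m

72/5 m


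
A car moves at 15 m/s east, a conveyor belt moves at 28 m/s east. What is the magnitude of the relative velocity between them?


Given: v_A = 15 m/s east, v_B = 28 m/s east
Both move in the same direction; relative speed = |v_A - v_B|
|15 - 28| = |-13|
= 13 m/s

13 m/s


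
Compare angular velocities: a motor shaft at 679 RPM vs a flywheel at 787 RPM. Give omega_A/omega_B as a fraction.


Given: RPM_A = 679, RPM_B = 787
omega = 2*pi*RPM/60, so omega_A/omega_B = RPM_A / RPM_B
omega_A/omega_B = 679 / 787
omega_A/omega_B = 679/787

679/787


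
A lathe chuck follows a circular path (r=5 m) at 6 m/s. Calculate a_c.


Given: v = 6 m/s, r = 5 m
Using a_c = v^2 / r
a_c = 6^2 / 5
a_c = 36 / 5
a_c = 36/5 m/s^2

36/5 m/s^2


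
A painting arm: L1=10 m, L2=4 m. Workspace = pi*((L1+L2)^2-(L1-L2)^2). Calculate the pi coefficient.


Given: L1 = 10, L2 = 4
(L1+L2)^2 = (14)^2 = 196
(L1-L2)^2 = (6)^2 = 36
Difference = 196 - 36 = 160
This equals 4*L1*L2 = 4*10*4 = 160
Workspace area = 160*pi

160


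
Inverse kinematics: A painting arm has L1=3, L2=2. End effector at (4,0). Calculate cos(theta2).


Given: L1 = 3, L2 = 2, target (x, y) = (4, 0)
Using cos(theta2) = (x^2 + y^2 - L1^2 - L2^2) / (2*L1*L2)
x^2 + y^2 = 4^2 + 0 = 16
L1^2 + L2^2 = 9 + 4 = 13
Numerator = 16 - 13 = 3
Denominator = 2*3*2 = 12
cos(theta2) = 3/12 = 1/4

1/4


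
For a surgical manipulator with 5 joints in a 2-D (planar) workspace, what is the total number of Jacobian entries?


Given: task space dimension = 2, joints = 5
Jacobian is a 2 x 5 matrix
Total entries = rows * columns
Total = 2 * 5
Total = 10

10


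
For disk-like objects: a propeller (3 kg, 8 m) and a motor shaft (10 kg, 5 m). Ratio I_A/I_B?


Given: M1=3 kg, R1=8 m, M2=10 kg, R2=5 m
For a disk: I = (1/2)*M*R^2, so I_A/I_B = (M1*R1^2)/(M2*R2^2)
M1*R1^2 = 3*64 = 192
M2*R2^2 = 10*25 = 250
I_A/I_B = 192/250 = 96/125

96/125


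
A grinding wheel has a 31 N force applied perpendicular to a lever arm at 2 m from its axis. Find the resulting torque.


Given: F = 31 N, r = 2 m, angle = 90 deg (perpendicular)
Using tau = F * r * sin(90)
sin(90) = 1
tau = 31 * 2 * 1
tau = 62 Nm

62 Nm


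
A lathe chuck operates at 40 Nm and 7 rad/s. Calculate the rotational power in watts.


Given: tau = 40 Nm, omega = 7 rad/s
Using P = tau * omega
P = 40 * 7
P = 280 W

280 W


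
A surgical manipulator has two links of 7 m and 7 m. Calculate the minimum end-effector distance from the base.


Given: L1 = 7 m, L2 = 7 m
For a 2-link planar arm, min reach = |L1 - L2| (second link folded back)
Min reach = |7 - 7|
Min reach = 0 m

0 m


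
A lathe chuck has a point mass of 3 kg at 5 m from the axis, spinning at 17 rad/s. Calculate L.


Given: m = 3 kg, r = 5 m, omega = 17 rad/s
For a point mass: I = m*r^2
I = 3*5^2 = 3*25 = 75
L = I*omega = 75*17
L = 1275 kg*m^2/s

1275 kg*m^2/s


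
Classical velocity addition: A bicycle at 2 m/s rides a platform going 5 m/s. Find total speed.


Given: object velocity = 2 m/s, platform velocity = 5 m/s (same direction)
Using classical velocity addition: v_total = v_object + v_platform
v_total = 2 + 5
v_total = 7 m/s

7 m/s


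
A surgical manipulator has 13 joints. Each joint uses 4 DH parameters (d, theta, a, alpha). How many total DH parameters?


Given: 13 joints, 4 DH parameters per joint (d, theta, a, alpha)
Total DH parameters = number_of_joints * 4
Total = 13 * 4
Total = 52

52


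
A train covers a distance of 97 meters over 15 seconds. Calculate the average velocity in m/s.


Given: distance d = 97 m, time t = 15 s
Using v = d / t
v = 97 / 15
v = 97/15 m/s

97/15 m/s


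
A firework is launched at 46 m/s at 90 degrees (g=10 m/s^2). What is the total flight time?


Given: v0 = 46 m/s, theta = 90 deg, g = 10 m/s^2
sin(90) = 1
Using T = 2*v0*sin(theta) / g
T = 2*46*1 / 10
T = 92 / 10
T = 46/5 s

46/5 s


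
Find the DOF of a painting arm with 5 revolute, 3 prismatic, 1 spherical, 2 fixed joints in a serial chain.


Given: serial robot with 5 revolute, 3 prismatic, 1 spherical, 2 fixed joints
DOF contribution per joint type: revolute=1, prismatic=1, spherical=3, fixed=0
DOF = 5*1 + 3*1 + 1*3 + 2*0
DOF = 11

11


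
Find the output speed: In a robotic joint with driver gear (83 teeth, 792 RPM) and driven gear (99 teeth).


Given: N1 = 83 teeth, w1 = 792 RPM, N2 = 99 teeth
Using N1*w1 = N2*w2
w2 = N1*w1 / N2
w2 = 83*792 / 99
w2 = 65736 / 99
w2 = 664 RPM

664 RPM


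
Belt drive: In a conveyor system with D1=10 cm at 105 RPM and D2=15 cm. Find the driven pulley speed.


Given: D1 = 10 cm, w1 = 105 RPM, D2 = 15 cm
Using D1*w1 = D2*w2
w2 = D1*w1 / D2
w2 = 10*105 / 15
w2 = 1050 / 15
w2 = 70 RPM

70 RPM


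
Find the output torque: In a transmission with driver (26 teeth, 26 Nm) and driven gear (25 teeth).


Given: N1 = 26, N2 = 25, T1 = 26 Nm
Using T2/T1 = N2/N1
T2 = T1 * N2 / N1
T2 = 26 * 25 / 26
T2 = 650 / 26
T2 = 25 Nm

25 Nm


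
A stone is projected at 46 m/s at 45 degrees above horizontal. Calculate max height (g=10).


Given: v0 = 46 m/s, theta = 45 deg, g = 10 m/s^2
sin^2(45) = 1/2
Using H = v0^2 * sin^2(theta) / (2*g)
H = 46^2 * 1/2 / (2*10)
H = 2116 * 1/2 / 20
H = 1058 / 20
H = 529/10 m

529/10 m


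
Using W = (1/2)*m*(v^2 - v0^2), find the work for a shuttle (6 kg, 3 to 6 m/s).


Given: m = 6 kg, v0 = 3 m/s, v = 6 m/s
Using W = (1/2)*m*(v^2 - v0^2)
v^2 = 6^2 = 36
v0^2 = 3^2 = 9
v^2 - v0^2 = 36 - 9 = 27
W = (1/2)*6*27 = 81 J

81 J


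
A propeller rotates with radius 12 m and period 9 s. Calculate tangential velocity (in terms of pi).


Given: radius r = 12 m, period T = 9 s
Using v = 2*pi*r / T
v = 2*pi*12 / 9
v = 24*pi / 9
v = 8/3*pi m/s

8/3*pi m/s


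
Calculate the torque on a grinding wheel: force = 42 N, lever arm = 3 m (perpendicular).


Given: F = 42 N, r = 3 m, angle = 90 deg (perpendicular)
Using tau = F * r * sin(90)
sin(90) = 1
tau = 42 * 3 * 1
tau = 126 Nm

126 Nm


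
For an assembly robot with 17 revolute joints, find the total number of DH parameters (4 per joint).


Given: 17 joints, 4 DH parameters per joint (d, theta, a, alpha)
Total DH parameters = number_of_joints * 4
Total = 17 * 4
Total = 68

68


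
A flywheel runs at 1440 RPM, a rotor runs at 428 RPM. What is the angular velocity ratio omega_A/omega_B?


Given: RPM_A = 1440, RPM_B = 428
omega = 2*pi*RPM/60, so omega_A/omega_B = RPM_A / RPM_B
omega_A/omega_B = 1440 / 428
omega_A/omega_B = 360/107

360/107


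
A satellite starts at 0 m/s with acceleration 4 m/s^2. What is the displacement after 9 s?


Given: v0 = 0 m/s, a = 4 m/s^2, t = 9 s
Using s = v0*t + (1/2)*a*t^2
s = 0*9 + (1/2)*4*9^2
s = 0 + (1/2)*324
s = 0 + 162
s = 162

162 m


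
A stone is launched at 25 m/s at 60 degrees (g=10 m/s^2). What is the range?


Given: v0 = 25 m/s, theta = 60 deg, g = 10 m/s^2
sin(2*60) = sin(120) = sqrt(3)/2
Using R = v0^2 * sin(2*theta) / g
R = 25^2 * (sqrt(3)/2) / 10
R = 625 * sqrt(3) / 20
R = 125/4*sqrt(3) m

125/4*sqrt(3) m


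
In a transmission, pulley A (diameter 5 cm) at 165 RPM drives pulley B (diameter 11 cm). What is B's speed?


Given: D1 = 5 cm, w1 = 165 RPM, D2 = 11 cm
Using D1*w1 = D2*w2
w2 = D1*w1 / D2
w2 = 5*165 / 11
w2 = 825 / 11
w2 = 75 RPM

75 RPM


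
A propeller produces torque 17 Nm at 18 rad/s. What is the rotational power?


Given: tau = 17 Nm, omega = 18 rad/s
Using P = tau * omega
P = 17 * 18
P = 306 W

306 W


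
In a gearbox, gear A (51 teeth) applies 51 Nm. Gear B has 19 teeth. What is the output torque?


Given: N1 = 51, N2 = 19, T1 = 51 Nm
Using T2/T1 = N2/N1
T2 = T1 * N2 / N1
T2 = 51 * 19 / 51
T2 = 969 / 51
T2 = 19 Nm

19 Nm


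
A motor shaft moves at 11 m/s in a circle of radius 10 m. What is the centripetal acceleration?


Given: v = 11 m/s, r = 10 m
Using a_c = v^2 / r
a_c = 11^2 / 10
a_c = 121 / 10
a_c = 121/10 m/s^2

121/10 m/s^2


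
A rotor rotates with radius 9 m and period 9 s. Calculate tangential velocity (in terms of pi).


Given: radius r = 9 m, period T = 9 s
Using v = 2*pi*r / T
v = 2*pi*9 / 9
v = 18*pi / 9
v = 2*pi m/s

2*pi m/s


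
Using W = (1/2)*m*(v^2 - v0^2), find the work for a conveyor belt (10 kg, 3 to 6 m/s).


Given: m = 10 kg, v0 = 3 m/s, v = 6 m/s
Using W = (1/2)*m*(v^2 - v0^2)
v^2 = 6^2 = 36
v0^2 = 3^2 = 9
v^2 - v0^2 = 36 - 9 = 27
W = (1/2)*10*27 = 135 J

135 J


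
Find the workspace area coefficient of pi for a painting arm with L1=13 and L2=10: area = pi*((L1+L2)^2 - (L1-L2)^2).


Given: L1 = 13, L2 = 10
(L1+L2)^2 = (23)^2 = 529
(L1-L2)^2 = (3)^2 = 9
Difference = 529 - 9 = 520
This equals 4*L1*L2 = 4*13*10 = 520
Workspace area = 520*pi

520


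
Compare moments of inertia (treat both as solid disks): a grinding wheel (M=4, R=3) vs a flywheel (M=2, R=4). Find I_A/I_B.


Given: M1=4 kg, R1=3 m, M2=2 kg, R2=4 m
For a disk: I = (1/2)*M*R^2, so I_A/I_B = (M1*R1^2)/(M2*R2^2)
M1*R1^2 = 4*9 = 36
M2*R2^2 = 2*16 = 32
I_A/I_B = 36/32 = 9/8

9/8


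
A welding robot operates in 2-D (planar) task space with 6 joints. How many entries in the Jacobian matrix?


Given: task space dimension = 2, joints = 6
Jacobian is a 2 x 6 matrix
Total entries = rows * columns
Total = 2 * 6
Total = 12

12


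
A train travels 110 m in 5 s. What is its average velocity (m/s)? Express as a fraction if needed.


Given: distance d = 110 m, time t = 5 s
Using v = d / t
v = 110 / 5
v = 22 m/s

22 m/s


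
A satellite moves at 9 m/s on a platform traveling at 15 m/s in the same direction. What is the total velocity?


Given: object velocity = 9 m/s, platform velocity = 15 m/s (same direction)
Using classical velocity addition: v_total = v_object + v_platform
v_total = 9 + 15
v_total = 24 m/s

24 m/s


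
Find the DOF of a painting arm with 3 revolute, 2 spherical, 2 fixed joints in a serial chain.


Given: serial robot with 3 revolute, 2 spherical, 2 fixed joints
DOF contribution per joint type: revolute=1, prismatic=1, spherical=3, fixed=0
DOF = 3*1 + 2*3 + 2*0
DOF = 9

9


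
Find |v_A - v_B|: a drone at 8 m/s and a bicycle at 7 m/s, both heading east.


Given: v_A = 8 m/s east, v_B = 7 m/s east
Both move in the same direction; relative speed = |v_A - v_B|
|8 - 7| = |1|
= 1 m/s

1 m/s


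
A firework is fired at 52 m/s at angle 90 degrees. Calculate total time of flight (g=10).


Given: v0 = 52 m/s, theta = 90 deg, g = 10 m/s^2
sin(90) = 1
Using T = 2*v0*sin(theta) / g
T = 2*52*1 / 10
T = 104 / 10
T = 52/5 s

52/5 s


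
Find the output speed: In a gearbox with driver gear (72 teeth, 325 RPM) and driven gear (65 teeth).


Given: N1 = 72 teeth, w1 = 325 RPM, N2 = 65 teeth
Using N1*w1 = N2*w2
w2 = N1*w1 / N2
w2 = 72*325 / 65
w2 = 23400 / 65
w2 = 360 RPM

360 RPM


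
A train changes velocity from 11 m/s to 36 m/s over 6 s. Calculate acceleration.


Given: initial velocity v0 = 11 m/s, final velocity v = 36 m/s, time t = 6 s
Using a = (v - v0) / t
a = (36 - 11) / 6
a = 25 / 6
a = 25/6 m/s^2

25/6 m/s^2


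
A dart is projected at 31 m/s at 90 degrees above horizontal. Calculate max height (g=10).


Given: v0 = 31 m/s, theta = 90 deg, g = 10 m/s^2
sin^2(90) = 1
Using H = v0^2 * sin^2(theta) / (2*g)
H = 31^2 * 1 / (2*10)
H = 961 * 1 / 20
H = 961 / 20
H = 961/20 m

961/20 m


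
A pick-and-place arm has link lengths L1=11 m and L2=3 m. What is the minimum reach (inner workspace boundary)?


Given: L1 = 11 m, L2 = 3 m
For a 2-link planar arm, min reach = |L1 - L2| (second link folded back)
Min reach = |11 - 3|
Min reach = 8 m

8 m


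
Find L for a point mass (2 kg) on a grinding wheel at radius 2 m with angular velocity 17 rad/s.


Given: m = 2 kg, r = 2 m, omega = 17 rad/s
For a point mass: I = m*r^2
I = 2*2^2 = 2*4 = 8
L = I*omega = 8*17
L = 136 kg*m^2/s

136 kg*m^2/s


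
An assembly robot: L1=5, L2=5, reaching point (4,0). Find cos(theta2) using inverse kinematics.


Given: L1 = 5, L2 = 5, target (x, y) = (4, 0)
Using cos(theta2) = (x^2 + y^2 - L1^2 - L2^2) / (2*L1*L2)
x^2 + y^2 = 4^2 + 0 = 16
L1^2 + L2^2 = 25 + 25 = 50
Numerator = 16 - 50 = -34
Denominator = 2*5*5 = 50
cos(theta2) = -34/50 = -17/25

-17/25


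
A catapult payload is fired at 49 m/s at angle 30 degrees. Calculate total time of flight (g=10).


Given: v0 = 49 m/s, theta = 30 deg, g = 10 m/s^2
sin(30) = 1/2
Using T = 2*v0*sin(theta) / g
T = 2*49*1/2 / 10
T = 49 / 10
T = 49/10 s

49/10 s


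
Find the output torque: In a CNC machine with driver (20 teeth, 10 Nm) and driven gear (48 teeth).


Given: N1 = 20, N2 = 48, T1 = 10 Nm
Using T2/T1 = N2/N1
T2 = T1 * N2 / N1
T2 = 10 * 48 / 20
T2 = 480 / 20
T2 = 24 Nm

24 Nm


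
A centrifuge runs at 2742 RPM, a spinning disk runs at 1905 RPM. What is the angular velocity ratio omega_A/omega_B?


Given: RPM_A = 2742, RPM_B = 1905
omega = 2*pi*RPM/60, so omega_A/omega_B = RPM_A / RPM_B
omega_A/omega_B = 2742 / 1905
omega_A/omega_B = 914/635

914/635


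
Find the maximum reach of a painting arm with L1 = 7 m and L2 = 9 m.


Given: L1 = 7 m, L2 = 9 m
For a 2-link planar arm, max reach = L1 + L2 (fully extended)
Max reach = 7 + 9
Max reach = 16 m

16 m


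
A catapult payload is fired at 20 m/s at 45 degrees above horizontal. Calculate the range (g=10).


Given: v0 = 20 m/s, theta = 45 deg, g = 10 m/s^2
sin(2*45) = sin(90) = 1
Using R = v0^2 * sin(2*theta) / g
R = 20^2 * 1 / 10
R = 400 / 10
R = 40 m

40 m


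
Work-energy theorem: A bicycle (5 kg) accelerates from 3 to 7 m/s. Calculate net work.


Given: m = 5 kg, v0 = 3 m/s, v = 7 m/s
Using W = (1/2)*m*(v^2 - v0^2)
v^2 = 7^2 = 49
v0^2 = 3^2 = 9
v^2 - v0^2 = 49 - 9 = 40
W = (1/2)*5*40 = 100 J

100 J


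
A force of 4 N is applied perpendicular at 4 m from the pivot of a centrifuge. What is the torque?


Given: F = 4 N, r = 4 m, angle = 90 deg (perpendicular)
Using tau = F * r * sin(90)
sin(90) = 1
tau = 4 * 4 * 1
tau = 16 Nm

16 Nm


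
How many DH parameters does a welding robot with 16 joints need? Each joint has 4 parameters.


Given: 16 joints, 4 DH parameters per joint (d, theta, a, alpha)
Total DH parameters = number_of_joints * 4
Total = 16 * 4
Total = 64

64


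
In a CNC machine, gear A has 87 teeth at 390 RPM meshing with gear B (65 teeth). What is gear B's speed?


Given: N1 = 87 teeth, w1 = 390 RPM, N2 = 65 teeth
Using N1*w1 = N2*w2
w2 = N1*w1 / N2
w2 = 87*390 / 65
w2 = 33930 / 65
w2 = 522 RPM

522 RPM


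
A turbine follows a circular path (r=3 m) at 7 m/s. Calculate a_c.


Given: v = 7 m/s, r = 3 m
Using a_c = v^2 / r
a_c = 7^2 / 3
a_c = 49 / 3
a_c = 49/3 m/s^2

49/3 m/s^2


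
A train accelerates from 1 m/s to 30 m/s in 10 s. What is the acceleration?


Given: initial velocity v0 = 1 m/s, final velocity v = 30 m/s, time t = 10 s
Using a = (v - v0) / t
a = (30 - 1) / 10
a = 29 / 10
a = 29/10 m/s^2

29/10 m/s^2


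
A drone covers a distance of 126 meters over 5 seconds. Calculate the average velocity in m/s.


Given: distance d = 126 m, time t = 5 s
Using v = d / t
v = 126 / 5
v = 126/5 m/s

126/5 m/s


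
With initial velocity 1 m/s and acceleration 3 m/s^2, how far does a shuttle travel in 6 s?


Given: v0 = 1 m/s, a = 3 m/s^2, t = 6 s
Using s = v0*t + (1/2)*a*t^2
s = 1*6 + (1/2)*3*6^2
s = 6 + (1/2)*108
s = 6 + 54
s = 60

60 m


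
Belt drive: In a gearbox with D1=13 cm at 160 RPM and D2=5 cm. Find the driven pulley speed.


Given: D1 = 13 cm, w1 = 160 RPM, D2 = 5 cm
Using D1*w1 = D2*w2
w2 = D1*w1 / D2
w2 = 13*160 / 5
w2 = 2080 / 5
w2 = 416 RPM

416 RPM


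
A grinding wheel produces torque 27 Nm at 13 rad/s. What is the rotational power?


Given: tau = 27 Nm, omega = 13 rad/s
Using P = tau * omega
P = 27 * 13
P = 351 W

351 W


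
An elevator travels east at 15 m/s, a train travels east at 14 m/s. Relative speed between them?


Given: v_A = 15 m/s east, v_B = 14 m/s east
Both move in the same direction; relative speed = |v_A - v_B|
|15 - 14| = |1|
= 1 m/s

1 m/s


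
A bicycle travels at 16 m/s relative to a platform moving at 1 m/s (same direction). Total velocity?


Given: object velocity = 16 m/s, platform velocity = 1 m/s (same direction)
Using classical velocity addition: v_total = v_object + v_platform
v_total = 16 + 1
v_total = 17 m/s

17 m/s


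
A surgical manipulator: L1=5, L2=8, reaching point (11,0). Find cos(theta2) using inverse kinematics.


Given: L1 = 5, L2 = 8, target (x, y) = (11, 0)
Using cos(theta2) = (x^2 + y^2 - L1^2 - L2^2) / (2*L1*L2)
x^2 + y^2 = 11^2 + 0 = 121
L1^2 + L2^2 = 25 + 64 = 89
Numerator = 121 - 89 = 32
Denominator = 2*5*8 = 80
cos(theta2) = 32/80 = 2/5

2/5


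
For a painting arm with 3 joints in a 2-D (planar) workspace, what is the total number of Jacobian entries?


Given: task space dimension = 2, joints = 3
Jacobian is a 2 x 3 matrix
Total entries = rows * columns
Total = 2 * 3
Total = 6

6


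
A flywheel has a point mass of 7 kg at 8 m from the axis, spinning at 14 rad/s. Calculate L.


Given: m = 7 kg, r = 8 m, omega = 14 rad/s
For a point mass: I = m*r^2
I = 7*8^2 = 7*64 = 448
L = I*omega = 448*14
L = 6272 kg*m^2/s

6272 kg*m^2/s


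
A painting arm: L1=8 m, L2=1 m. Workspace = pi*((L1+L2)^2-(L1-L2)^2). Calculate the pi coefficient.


Given: L1 = 8, L2 = 1
(L1+L2)^2 = (9)^2 = 81
(L1-L2)^2 = (7)^2 = 49
Difference = 81 - 49 = 32
This equals 4*L1*L2 = 4*8*1 = 32
Workspace area = 32*pi

32


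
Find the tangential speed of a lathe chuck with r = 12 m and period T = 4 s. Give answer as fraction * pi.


Given: radius r = 12 m, period T = 4 s
Using v = 2*pi*r / T
v = 2*pi*12 / 4
v = 24*pi / 4
v = 6*pi m/s

6*pi m/s


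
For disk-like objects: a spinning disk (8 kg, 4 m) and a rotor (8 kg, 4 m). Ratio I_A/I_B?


Given: M1=8 kg, R1=4 m, M2=8 kg, R2=4 m
For a disk: I = (1/2)*M*R^2, so I_A/I_B = (M1*R1^2)/(M2*R2^2)
M1*R1^2 = 8*16 = 128
M2*R2^2 = 8*16 = 128
I_A/I_B = 128/128 = 1

1


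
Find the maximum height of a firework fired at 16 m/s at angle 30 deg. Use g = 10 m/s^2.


Given: v0 = 16 m/s, theta = 30 deg, g = 10 m/s^2
sin^2(30) = 1/4
Using H = v0^2 * sin^2(theta) / (2*g)
H = 16^2 * 1/4 / (2*10)
H = 256 * 1/4 / 20
H = 64 / 20
H = 16/5 m

16/5 m


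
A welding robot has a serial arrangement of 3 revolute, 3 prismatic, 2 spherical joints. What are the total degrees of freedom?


Given: serial robot with 3 revolute, 3 prismatic, 2 spherical joints
DOF contribution per joint type: revolute=1, prismatic=1, spherical=3, fixed=0
DOF = 3*1 + 3*1 + 2*3
DOF = 12

12


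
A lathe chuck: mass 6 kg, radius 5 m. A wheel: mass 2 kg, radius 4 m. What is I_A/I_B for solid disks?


Given: M1=6 kg, R1=5 m, M2=2 kg, R2=4 m
For a disk: I = (1/2)*M*R^2, so I_A/I_B = (M1*R1^2)/(M2*R2^2)
M1*R1^2 = 6*25 = 150
M2*R2^2 = 2*16 = 32
I_A/I_B = 150/32 = 75/16

75/16


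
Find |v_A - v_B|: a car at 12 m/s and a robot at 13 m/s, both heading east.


Given: v_A = 12 m/s east, v_B = 13 m/s east
Both move in the same direction; relative speed = |v_A - v_B|
|12 - 13| = |-1|
= 1 m/s

1 m/s


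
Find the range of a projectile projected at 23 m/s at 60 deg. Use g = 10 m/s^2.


Given: v0 = 23 m/s, theta = 60 deg, g = 10 m/s^2
sin(2*60) = sin(120) = sqrt(3)/2
Using R = v0^2 * sin(2*theta) / g
R = 23^2 * (sqrt(3)/2) / 10
R = 529 * sqrt(3) / 20
R = 529/20*sqrt(3) m

529/20*sqrt(3) m


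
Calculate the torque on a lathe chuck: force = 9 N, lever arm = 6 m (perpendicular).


Given: F = 9 N, r = 6 m, angle = 90 deg (perpendicular)
Using tau = F * r * sin(90)
sin(90) = 1
tau = 9 * 6 * 1
tau = 54 Nm

54 Nm


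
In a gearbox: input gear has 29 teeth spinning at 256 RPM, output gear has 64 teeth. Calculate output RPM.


Given: N1 = 29 teeth, w1 = 256 RPM, N2 = 64 teeth
Using N1*w1 = N2*w2
w2 = N1*w1 / N2
w2 = 29*256 / 64
w2 = 7424 / 64
w2 = 116 RPM

116 RPM


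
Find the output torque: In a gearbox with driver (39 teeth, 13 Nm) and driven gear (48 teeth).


Given: N1 = 39, N2 = 48, T1 = 13 Nm
Using T2/T1 = N2/N1
T2 = T1 * N2 / N1
T2 = 13 * 48 / 39
T2 = 624 / 39
T2 = 16 Nm

16 Nm


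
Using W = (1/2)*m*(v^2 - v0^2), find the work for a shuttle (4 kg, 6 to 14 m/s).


Given: m = 4 kg, v0 = 6 m/s, v = 14 m/s
Using W = (1/2)*m*(v^2 - v0^2)
v^2 = 14^2 = 196
v0^2 = 6^2 = 36
v^2 - v0^2 = 196 - 36 = 160
W = (1/2)*4*160 = 320 J

320 J


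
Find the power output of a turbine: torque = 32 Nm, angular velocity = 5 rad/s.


Given: tau = 32 Nm, omega = 5 rad/s
Using P = tau * omega
P = 32 * 5
P = 160 W

160 W


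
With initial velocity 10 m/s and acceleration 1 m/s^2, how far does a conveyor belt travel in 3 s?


Given: v0 = 10 m/s, a = 1 m/s^2, t = 3 s
Using s = v0*t + (1/2)*a*t^2
s = 10*3 + (1/2)*1*3^2
s = 30 + (1/2)*9
s = 30 + 9/2
s = 69/2

69/2 m


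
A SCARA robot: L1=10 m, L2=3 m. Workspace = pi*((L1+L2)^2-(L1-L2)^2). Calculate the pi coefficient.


Given: L1 = 10, L2 = 3
(L1+L2)^2 = (13)^2 = 169
(L1-L2)^2 = (7)^2 = 49
Difference = 169 - 49 = 120
This equals 4*L1*L2 = 4*10*3 = 120
Workspace area = 120*pi

120


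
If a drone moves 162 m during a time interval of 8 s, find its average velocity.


Given: distance d = 162 m, time t = 8 s
Using v = d / t
v = 162 / 8
v = 81/4 m/s

81/4 m/s


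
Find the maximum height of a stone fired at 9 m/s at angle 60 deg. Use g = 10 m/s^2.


Given: v0 = 9 m/s, theta = 60 deg, g = 10 m/s^2
sin^2(60) = 3/4
Using H = v0^2 * sin^2(theta) / (2*g)
H = 9^2 * 3/4 / (2*10)
H = 81 * 3/4 / 20
H = 243/4 / 20
H = 243/80 m

243/80 m


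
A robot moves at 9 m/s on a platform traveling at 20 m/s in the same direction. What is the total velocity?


Given: object velocity = 9 m/s, platform velocity = 20 m/s (same direction)
Using classical velocity addition: v_total = v_object + v_platform
v_total = 9 + 20
v_total = 29 m/s

29 m/s


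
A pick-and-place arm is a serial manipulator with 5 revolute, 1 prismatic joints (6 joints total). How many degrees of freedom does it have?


Given: serial robot with 5 revolute, 1 prismatic joints
DOF contribution per joint type: revolute=1, prismatic=1, spherical=3, fixed=0
DOF = 5*1 + 1*1
DOF = 6

6


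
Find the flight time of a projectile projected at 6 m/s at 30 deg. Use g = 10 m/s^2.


Given: v0 = 6 m/s, theta = 30 deg, g = 10 m/s^2
sin(30) = 1/2
Using T = 2*v0*sin(theta) / g
T = 2*6*1/2 / 10
T = 6 / 10
T = 3/5 s

3/5 s


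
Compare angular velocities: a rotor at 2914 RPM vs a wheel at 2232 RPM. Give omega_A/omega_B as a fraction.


Given: RPM_A = 2914, RPM_B = 2232
omega = 2*pi*RPM/60, so omega_A/omega_B = RPM_A / RPM_B
omega_A/omega_B = 2914 / 2232
omega_A/omega_B = 47/36

47/36


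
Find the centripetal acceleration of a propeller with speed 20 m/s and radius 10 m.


Given: v = 20 m/s, r = 10 m
Using a_c = v^2 / r
a_c = 20^2 / 10
a_c = 400 / 10
a_c = 40 m/s^2

40 m/s^2


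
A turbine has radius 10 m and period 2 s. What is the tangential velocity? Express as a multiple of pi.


Given: radius r = 10 m, period T = 2 s
Using v = 2*pi*r / T
v = 2*pi*10 / 2
v = 20*pi / 2
v = 10*pi m/s

10*pi m/s


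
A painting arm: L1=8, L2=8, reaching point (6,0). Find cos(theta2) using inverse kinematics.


Given: L1 = 8, L2 = 8, target (x, y) = (6, 0)
Using cos(theta2) = (x^2 + y^2 - L1^2 - L2^2) / (2*L1*L2)
x^2 + y^2 = 6^2 + 0 = 36
L1^2 + L2^2 = 64 + 64 = 128
Numerator = 36 - 128 = -92
Denominator = 2*8*8 = 128
cos(theta2) = -92/128 = -23/32

-23/32


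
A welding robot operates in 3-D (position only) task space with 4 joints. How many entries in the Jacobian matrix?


Given: task space dimension = 3, joints = 4
Jacobian is a 3 x 4 matrix
Total entries = rows * columns
Total = 3 * 4
Total = 12

12
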